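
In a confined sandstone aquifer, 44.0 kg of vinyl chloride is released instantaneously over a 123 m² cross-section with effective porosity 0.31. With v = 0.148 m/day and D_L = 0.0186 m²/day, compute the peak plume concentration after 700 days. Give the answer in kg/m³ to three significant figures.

The peak of an instantaneous 1D plume sits at x = vt; there the Gaussian factor is 1 and C_max = M/(n_e·A·√(4πDt)), where n_e·A is the pore area the mass is dissolved in.
√(4πDt) = √(4π × 0.0186 × 700) = 12.79 m, so C_max = 44.0/(0.31 × 123 × 12.79) = 0.0902 kg/m³.

0.0902 kg/m³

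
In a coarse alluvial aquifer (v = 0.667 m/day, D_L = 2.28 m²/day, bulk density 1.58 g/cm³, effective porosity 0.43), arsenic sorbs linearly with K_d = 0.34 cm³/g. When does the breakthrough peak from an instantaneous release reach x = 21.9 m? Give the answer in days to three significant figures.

Retardation factor R = 1 + ρ_b·K_d/n = 1 + 1.58 × 0.34/0.43 = 2.249.
Sorption retards both mechanisms: v_R = v/R = 0.2966 m/day, D_R = D/R = 1.014 m²/day.
Peak time from v_R²t² + 2D_R t − x² = 0: t = (√(D_R² + v_R²x²) − D_R)/v_R².
√(D_R² + v_R²x²) = √(1.014² + 0.2966² × 21.9²) = 6.574; v_R² = 0.08797.
t = (6.574 − 1.014)/0.08797 = 63.2 days.

63.2 days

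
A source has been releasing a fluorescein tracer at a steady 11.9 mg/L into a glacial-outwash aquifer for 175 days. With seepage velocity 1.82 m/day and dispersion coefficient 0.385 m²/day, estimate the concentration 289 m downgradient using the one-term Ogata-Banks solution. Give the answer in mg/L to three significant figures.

For a continuous step input, C/C₀ ≈ ½·erfc((x−vt)/(2√(Dt))).
vt = 1.82 × 175 = 318.5 m and 2√(Dt) = 2√(0.385 × 175) = 16.42 m.
Argument (x−vt)/(2√(Dt)) = (289 − 318.5)/16.42 = -1.797; ½·erfc(-1.797) = 0.9945.
C = 11.9 × 0.9945 = 11.8 mg/L.

11.8 mg/L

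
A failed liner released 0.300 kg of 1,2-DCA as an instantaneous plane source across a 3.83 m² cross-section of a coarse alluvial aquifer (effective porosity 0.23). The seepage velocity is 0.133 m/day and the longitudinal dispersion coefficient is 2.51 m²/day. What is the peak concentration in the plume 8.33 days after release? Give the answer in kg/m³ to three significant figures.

0.0210 kg/m³

The peak of an instantaneous 1D plume sits at x = vt; there the Gaussian factor is 1 and C_max = M/(n_e·A·√(4πDt)), where n_e·A is the pore area the mass is dissolved in.
√(4πDt) = √(4π × 2.51 × 8.33) = 16.21 m, so C_max = 0.300/(0.23 × 3.83 × 16.21) = 0.0210 kg/m³.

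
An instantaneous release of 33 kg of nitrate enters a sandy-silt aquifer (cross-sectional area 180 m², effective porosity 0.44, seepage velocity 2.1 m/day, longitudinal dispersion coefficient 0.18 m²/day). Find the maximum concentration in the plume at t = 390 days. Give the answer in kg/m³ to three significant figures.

0.0140 kg/m³

The peak of an instantaneous 1D plume sits at x = vt; there the Gaussian factor is 1 and C_max = M/(n_e·A·√(4πDt)), where n_e·A is the pore area the mass is dissolved in.
√(4πDt) = √(4π × 0.18 × 390) = 29.70 m, so C_max = 33/(0.44 × 180 × 29.70) = 0.0140 kg/m³.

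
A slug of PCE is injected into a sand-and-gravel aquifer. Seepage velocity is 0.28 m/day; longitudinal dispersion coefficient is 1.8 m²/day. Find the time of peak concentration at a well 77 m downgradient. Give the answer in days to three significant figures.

For the 1D instantaneous-source solution, setting ∂C/∂t = 0 at fixed x gives v²t² + 2Dt − x² = 0, so t = (√(D² + v²x²) − D)/v².
√(D² + v²x²) = √(1.8² + 0.28² × 77²) = 21.64; v² = 0.0784.
t = (21.64 − 1.8)/0.0784 = 253 days (vs. the pure-advection estimate x/v = 275 d).

253 days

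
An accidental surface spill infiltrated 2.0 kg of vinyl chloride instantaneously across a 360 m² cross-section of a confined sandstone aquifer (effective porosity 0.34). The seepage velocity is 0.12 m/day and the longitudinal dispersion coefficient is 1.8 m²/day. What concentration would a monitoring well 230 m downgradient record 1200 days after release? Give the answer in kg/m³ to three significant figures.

4.21e-05 kg/m³

For an instantaneous plane source, C(x,t) = M/(n_e·A·√(4πDt)) · exp(−(x−vt)²/(4Dt)), with n_e·A the pore (flow) area.
Plume center vt = 0.12 × 1200 = 144 m, so the well at 230 m is 86 m downgradient of the peak.
√(4πDt) = 164.8 m, giving peak height M/(n_e·A·√(4πDt)) = 2.0/(0.34 × 360 × 164.8) = 9.915e-05 kg/m³.
(x−vt)²/(4Dt) = (86)²/(4 × 1.8 × 1200) = 0.8560; exp(−0.8560) = 0.4249.
C = 9.915e-05 × 0.4249 = 4.21e-05 kg/m³.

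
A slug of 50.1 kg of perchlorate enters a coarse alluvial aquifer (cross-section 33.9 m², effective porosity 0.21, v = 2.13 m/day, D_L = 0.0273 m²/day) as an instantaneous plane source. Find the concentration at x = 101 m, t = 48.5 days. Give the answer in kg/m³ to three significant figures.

For an instantaneous plane source, C(x,t) = M/(n_e·A·√(4πDt)) · exp(−(x−vt)²/(4Dt)), with n_e·A the pore (flow) area.
Plume center vt = 2.13 × 48.5 = 103.305 m, so the well at 101 m is 2.305 m upgradient of the peak.
√(4πDt) = 4.079 m, giving peak height M/(n_e·A·√(4πDt)) = 50.1/(0.21 × 33.9 × 4.079) = 1.725 kg/m³.
(x−vt)²/(4Dt) = (-2.305)²/(4 × 0.0273 × 48.5) = 1.003; exp(−1.003) = 0.3668.
C = 1.725 × 0.3668 = 0.633 kg/m³.

0.633 kg/m³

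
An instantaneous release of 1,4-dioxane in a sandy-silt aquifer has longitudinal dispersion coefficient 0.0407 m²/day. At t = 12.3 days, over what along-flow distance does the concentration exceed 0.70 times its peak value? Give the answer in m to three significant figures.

1.69 m

The plume is Gaussian with σ = √(2Dt) = √(2 × 0.0407 × 12.3) = 1.001 m.
C/C_peak = exp(−Δx²/(2σ²)) = 0.70 ⇒ Δx = σ·√(−2 ln 0.70) = 1.001 × 0.8446 = 0.8454 m.
Width = 2Δx = 1.69 m.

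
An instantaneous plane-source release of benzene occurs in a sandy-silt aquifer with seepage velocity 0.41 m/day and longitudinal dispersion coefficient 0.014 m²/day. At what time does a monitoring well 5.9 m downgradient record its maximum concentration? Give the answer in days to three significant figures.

14.3 days

For the 1D instantaneous-source solution, setting ∂C/∂t = 0 at fixed x gives v²t² + 2Dt − x² = 0, so t = (√(D² + v²x²) − D)/v².
√(D² + v²x²) = √(0.014² + 0.41² × 5.9²) = 2.419; v² = 0.1681.
t = (2.419 − 0.014)/0.1681 = 14.3 days (vs. the pure-advection estimate x/v = 14.4 d).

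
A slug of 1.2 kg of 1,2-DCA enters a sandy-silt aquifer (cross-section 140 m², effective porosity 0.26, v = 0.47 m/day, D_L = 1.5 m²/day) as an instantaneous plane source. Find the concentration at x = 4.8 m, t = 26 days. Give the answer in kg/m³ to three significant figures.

For an instantaneous plane source, C(x,t) = M/(n_e·A·√(4πDt)) · exp(−(x−vt)²/(4Dt)), with n_e·A the pore (flow) area.
Plume center vt = 0.47 × 26 = 12.22 m, so the well at 4.8 m is 7.42 m upgradient of the peak.
√(4πDt) = 22.14 m, giving peak height M/(n_e·A·√(4πDt)) = 1.2/(0.26 × 140 × 22.14) = 0.001489 kg/m³.
(x−vt)²/(4Dt) = (-7.42)²/(4 × 1.5 × 26) = 0.3529; exp(−0.3529) = 0.7026.
C = 0.001489 × 0.7026 = 0.00105 kg/m³.

0.00105 kg/m³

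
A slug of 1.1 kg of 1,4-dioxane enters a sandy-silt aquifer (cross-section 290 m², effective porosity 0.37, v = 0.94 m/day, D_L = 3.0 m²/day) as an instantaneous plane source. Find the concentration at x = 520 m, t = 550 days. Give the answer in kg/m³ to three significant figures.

7.11e-05 kg/m³

For an instantaneous plane source, C(x,t) = M/(n_e·A·√(4πDt)) · exp(−(x−vt)²/(4Dt)), with n_e·A the pore (flow) area.
Plume center vt = 0.94 × 550 = 517 m, so the well at 520 m is 3 m downgradient of the peak.
√(4πDt) = 144.0 m, giving peak height M/(n_e·A·√(4πDt)) = 1.1/(0.37 × 290 × 144.0) = 7.119e-05 kg/m³.
(x−vt)²/(4Dt) = (3)²/(4 × 3.0 × 550) = 0.001364; exp(−0.001364) = 0.9986.
C = 7.119e-05 × 0.9986 = 7.11e-05 kg/m³.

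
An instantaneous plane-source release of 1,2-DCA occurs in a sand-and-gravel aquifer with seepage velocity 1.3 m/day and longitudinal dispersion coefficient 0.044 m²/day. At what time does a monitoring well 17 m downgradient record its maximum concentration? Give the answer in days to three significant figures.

13.1 days

For the 1D instantaneous-source solution, setting ∂C/∂t = 0 at fixed x gives v²t² + 2Dt − x² = 0, so t = (√(D² + v²x²) − D)/v².
√(D² + v²x²) = √(0.044² + 1.3² × 17²) = 22.10; v² = 1.69.
t = (22.10 − 0.044)/1.69 = 13.1 days (vs. the pure-advection estimate x/v = 13.1 d).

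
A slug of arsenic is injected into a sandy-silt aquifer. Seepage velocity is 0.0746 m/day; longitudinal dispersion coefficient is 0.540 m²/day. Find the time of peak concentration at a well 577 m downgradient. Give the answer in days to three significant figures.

7640 days

For the 1D instantaneous-source solution, setting ∂C/∂t = 0 at fixed x gives v²t² + 2Dt − x² = 0, so t = (√(D² + v²x²) − D)/v².
√(D² + v²x²) = √(0.540² + 0.0746² × 577²) = 43.05; v² = 0.00556516.
t = (43.05 − 0.540)/0.00556516 = 7640 days (vs. the pure-advection estimate x/v = 7730 d).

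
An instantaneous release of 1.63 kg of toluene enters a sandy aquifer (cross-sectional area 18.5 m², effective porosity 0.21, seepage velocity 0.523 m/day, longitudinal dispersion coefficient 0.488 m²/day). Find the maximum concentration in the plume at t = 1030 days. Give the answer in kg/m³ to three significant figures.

The peak of an instantaneous 1D plume sits at x = vt; there the Gaussian factor is 1 and C_max = M/(n_e·A·√(4πDt)), where n_e·A is the pore area the mass is dissolved in.
√(4πDt) = √(4π × 0.488 × 1030) = 79.48 m, so C_max = 1.63/(0.21 × 18.5 × 79.48) = 0.00528 kg/m³.

0.00528 kg/m³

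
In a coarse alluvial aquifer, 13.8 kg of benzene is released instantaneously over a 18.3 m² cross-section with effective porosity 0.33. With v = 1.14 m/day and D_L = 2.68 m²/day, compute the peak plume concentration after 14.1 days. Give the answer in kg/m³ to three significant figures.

0.105 kg/m³

The peak of an instantaneous 1D plume sits at x = vt; there the Gaussian factor is 1 and C_max = M/(n_e·A·√(4πDt)), where n_e·A is the pore area the mass is dissolved in.
√(4πDt) = √(4π × 2.68 × 14.1) = 21.79 m, so C_max = 13.8/(0.33 × 18.3 × 21.79) = 0.105 kg/m³.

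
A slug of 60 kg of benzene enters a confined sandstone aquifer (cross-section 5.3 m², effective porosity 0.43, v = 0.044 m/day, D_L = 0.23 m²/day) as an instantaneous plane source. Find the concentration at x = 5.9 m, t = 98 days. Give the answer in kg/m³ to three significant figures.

1.52 kg/m³

For an instantaneous plane source, C(x,t) = M/(n_e·A·√(4πDt)) · exp(−(x−vt)²/(4Dt)), with n_e·A the pore (flow) area.
Plume center vt = 0.044 × 98 = 4.312 m, so the well at 5.9 m is 1.588 m downgradient of the peak.
√(4πDt) = 16.83 m, giving peak height M/(n_e·A·√(4πDt)) = 60/(0.43 × 5.3 × 16.83) = 1.564 kg/m³.
(x−vt)²/(4Dt) = (1.588)²/(4 × 0.23 × 98) = 0.02797; exp(−0.02797) = 0.9724.
C = 1.564 × 0.9724 = 1.52 kg/m³.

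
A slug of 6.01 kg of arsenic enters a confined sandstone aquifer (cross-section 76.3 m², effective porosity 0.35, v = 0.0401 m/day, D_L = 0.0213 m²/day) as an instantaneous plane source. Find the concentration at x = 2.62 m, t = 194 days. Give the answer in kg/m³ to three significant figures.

For an instantaneous plane source, C(x,t) = M/(n_e·A·√(4πDt)) · exp(−(x−vt)²/(4Dt)), with n_e·A the pore (flow) area.
Plume center vt = 0.0401 × 194 = 7.7794 m, so the well at 2.62 m is 5.1594 m upgradient of the peak.
√(4πDt) = 7.206 m, giving peak height M/(n_e·A·√(4πDt)) = 6.01/(0.35 × 76.3 × 7.206) = 0.03123 kg/m³.
(x−vt)²/(4Dt) = (-5.1594)²/(4 × 0.0213 × 194) = 1.610; exp(−1.610) = 0.1999.
C = 0.03123 × 0.1999 = 0.00624 kg/m³.

0.00624 kg/m³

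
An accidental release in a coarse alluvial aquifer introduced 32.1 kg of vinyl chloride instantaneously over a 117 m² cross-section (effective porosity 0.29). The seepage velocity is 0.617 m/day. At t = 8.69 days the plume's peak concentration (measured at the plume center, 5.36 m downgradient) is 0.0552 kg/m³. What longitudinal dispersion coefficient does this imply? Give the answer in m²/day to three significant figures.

At the plume center C_max = M/(n_e·A·√(4πDt)), so D = M²/(4πt·(n_e·A·C_max)²).
n_e·A·C_max = 0.29 × 117 × 0.0552 = 1.873 kg/m.
D = 32.1²/(4π × 8.69 × 1.873²) = 2.69 m²/day.

2.69 m²/day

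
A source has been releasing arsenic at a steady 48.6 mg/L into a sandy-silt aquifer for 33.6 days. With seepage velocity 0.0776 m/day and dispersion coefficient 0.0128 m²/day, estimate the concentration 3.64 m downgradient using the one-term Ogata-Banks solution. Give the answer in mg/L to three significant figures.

For a continuous step input, C/C₀ ≈ ½·erfc((x−vt)/(2√(Dt))).
vt = 0.0776 × 33.6 = 2.60736 m and 2√(Dt) = 2√(0.0128 × 33.6) = 1.312 m.
Argument (x−vt)/(2√(Dt)) = (3.64 − 2.60736)/1.312 = 0.7871; ½·erfc(0.7871) = 0.1328.
C = 48.6 × 0.1328 = 6.45 mg/L.

6.45 mg/L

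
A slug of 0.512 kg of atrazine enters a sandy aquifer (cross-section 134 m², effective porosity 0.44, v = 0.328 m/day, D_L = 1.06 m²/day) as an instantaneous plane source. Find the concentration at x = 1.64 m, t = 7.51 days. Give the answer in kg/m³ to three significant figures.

For an instantaneous plane source, C(x,t) = M/(n_e·A·√(4πDt)) · exp(−(x−vt)²/(4Dt)), with n_e·A the pore (flow) area.
Plume center vt = 0.328 × 7.51 = 2.46328 m, so the well at 1.64 m is 0.82328 m upgradient of the peak.
√(4πDt) = 10.00 m, giving peak height M/(n_e·A·√(4πDt)) = 0.512/(0.44 × 134 × 10.00) = 0.0008684 kg/m³.
(x−vt)²/(4Dt) = (-0.82328)²/(4 × 1.06 × 7.51) = 0.02129; exp(−0.02129) = 0.9789.
C = 0.0008684 × 0.9789 = 0.000850 kg/m³.

0.000850 kg/m³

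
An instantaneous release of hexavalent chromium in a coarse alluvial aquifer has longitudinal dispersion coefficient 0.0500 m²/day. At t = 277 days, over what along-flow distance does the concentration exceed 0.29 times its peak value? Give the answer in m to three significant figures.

16.6 m

The plume is Gaussian with σ = √(2Dt) = √(2 × 0.0500 × 277) = 5.263 m.
C/C_peak = exp(−Δx²/(2σ²)) = 0.29 ⇒ Δx = σ·√(−2 ln 0.29) = 5.263 × 1.573 = 8.279 m.
Width = 2Δx = 16.6 m.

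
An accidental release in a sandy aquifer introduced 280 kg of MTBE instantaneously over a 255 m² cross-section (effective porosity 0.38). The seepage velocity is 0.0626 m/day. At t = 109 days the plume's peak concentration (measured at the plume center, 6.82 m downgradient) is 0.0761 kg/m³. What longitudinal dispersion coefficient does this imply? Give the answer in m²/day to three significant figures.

At the plume center C_max = M/(n_e·A·√(4πDt)), so D = M²/(4πt·(n_e·A·C_max)²).
n_e·A·C_max = 0.38 × 255 × 0.0761 = 7.374 kg/m.
D = 280²/(4π × 109 × 7.374²) = 1.05 m²/day.

1.05 m²/day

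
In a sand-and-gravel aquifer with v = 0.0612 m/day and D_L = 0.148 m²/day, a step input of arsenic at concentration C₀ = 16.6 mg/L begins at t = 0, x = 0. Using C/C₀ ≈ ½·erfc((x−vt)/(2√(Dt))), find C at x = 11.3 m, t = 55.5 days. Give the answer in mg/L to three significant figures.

For a continuous step input, C/C₀ ≈ ½·erfc((x−vt)/(2√(Dt))).
vt = 0.0612 × 55.5 = 3.3966 m and 2√(Dt) = 2√(0.148 × 55.5) = 5.732 m.
Argument (x−vt)/(2√(Dt)) = (11.3 − 3.3966)/5.732 = 1.379; ½·erfc(1.379) = 0.02558.
C = 16.6 × 0.02558 = 0.425 mg/L.

0.425 mg/L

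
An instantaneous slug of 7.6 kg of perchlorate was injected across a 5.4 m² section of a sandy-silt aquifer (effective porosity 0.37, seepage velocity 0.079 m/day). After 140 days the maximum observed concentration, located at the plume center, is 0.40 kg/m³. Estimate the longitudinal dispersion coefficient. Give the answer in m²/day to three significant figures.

0.0514 m²/day

At the plume center C_max = M/(n_e·A·√(4πDt)), so D = M²/(4πt·(n_e·A·C_max)²).
n_e·A·C_max = 0.37 × 5.4 × 0.40 = 0.7992 kg/m.
D = 7.6²/(4π × 140 × 0.7992²) = 0.0514 m²/day.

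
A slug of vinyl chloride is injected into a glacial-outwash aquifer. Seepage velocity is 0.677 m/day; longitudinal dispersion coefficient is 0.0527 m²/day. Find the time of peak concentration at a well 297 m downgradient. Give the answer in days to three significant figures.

For the 1D instantaneous-source solution, setting ∂C/∂t = 0 at fixed x gives v²t² + 2Dt − x² = 0, so t = (√(D² + v²x²) − D)/v².
√(D² + v²x²) = √(0.0527² + 0.677² × 297²) = 201.1; v² = 0.458329.
t = (201.1 − 0.0527)/0.458329 = 439 days (vs. the pure-advection estimate x/v = 439 d).

439 days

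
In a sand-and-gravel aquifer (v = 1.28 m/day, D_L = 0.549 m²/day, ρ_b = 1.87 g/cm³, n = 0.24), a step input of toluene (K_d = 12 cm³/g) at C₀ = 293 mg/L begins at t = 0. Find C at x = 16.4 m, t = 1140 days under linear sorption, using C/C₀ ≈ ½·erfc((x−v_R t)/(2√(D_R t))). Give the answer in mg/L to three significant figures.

Retardation factor R = 1 + ρ_b·K_d/n = 1 + 1.87 × 12/0.24 = 94.50.
Sorption retards both mechanisms: v_R = v/R = 0.01354 m/day, D_R = D/R = 0.005810 m²/day.
v_R·t = 0.01354 × 1140 = 15.4356 m; 2√(D_R t) = 5.147 m; argument = (16.4 − 15.4356)/5.147 = 0.1874.
C = C₀ × ½·erfc(0.1874) = 293 × 0.3955 = 116 mg/L.

116 mg/L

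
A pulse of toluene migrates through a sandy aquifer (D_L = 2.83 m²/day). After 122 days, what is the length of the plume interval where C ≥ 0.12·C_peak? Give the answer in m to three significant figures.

108 m

The plume is Gaussian with σ = √(2Dt) = √(2 × 2.83 × 122) = 26.28 m.
C/C_peak = exp(−Δx²/(2σ²)) = 0.12 ⇒ Δx = σ·√(−2 ln 0.12) = 26.28 × 2.059 = 54.11 m.
Width = 2Δx = 108 m.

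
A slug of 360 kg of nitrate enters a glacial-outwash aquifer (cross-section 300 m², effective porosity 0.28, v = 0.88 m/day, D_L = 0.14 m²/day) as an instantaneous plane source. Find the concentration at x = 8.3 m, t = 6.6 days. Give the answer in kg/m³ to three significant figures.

0.234 kg/m³

For an instantaneous plane source, C(x,t) = M/(n_e·A·√(4πDt)) · exp(−(x−vt)²/(4Dt)), with n_e·A the pore (flow) area.
Plume center vt = 0.88 × 6.6 = 5.808 m, so the well at 8.3 m is 2.492 m downgradient of the peak.
√(4πDt) = 3.408 m, giving peak height M/(n_e·A·√(4πDt)) = 360/(0.28 × 300 × 3.408) = 1.258 kg/m³.
(x−vt)²/(4Dt) = (2.492)²/(4 × 0.14 × 6.6) = 1.680; exp(−1.680) = 0.1864.
C = 1.258 × 0.1864 = 0.234 kg/m³.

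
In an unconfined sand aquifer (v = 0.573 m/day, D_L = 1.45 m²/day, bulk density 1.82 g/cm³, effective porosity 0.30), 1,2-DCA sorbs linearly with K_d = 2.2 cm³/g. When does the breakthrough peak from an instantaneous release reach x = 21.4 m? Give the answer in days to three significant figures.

476 days

Retardation factor R = 1 + ρ_b·K_d/n = 1 + 1.82 × 2.2/0.30 = 14.35.
Sorption retards both mechanisms: v_R = v/R = 0.03993 m/day, D_R = D/R = 0.1010 m²/day.
Peak time from v_R²t² + 2D_R t − x² = 0: t = (√(D_R² + v_R²x²) − D_R)/v_R².
√(D_R² + v_R²x²) = √(0.1010² + 0.03993² × 21.4²) = 0.8605; v_R² = 0.001594.
t = (0.8605 − 0.1010)/0.001594 = 476 days.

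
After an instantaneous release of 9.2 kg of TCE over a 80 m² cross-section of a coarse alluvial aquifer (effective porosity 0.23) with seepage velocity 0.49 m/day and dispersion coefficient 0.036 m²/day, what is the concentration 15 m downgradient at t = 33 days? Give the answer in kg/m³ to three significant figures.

For an instantaneous plane source, C(x,t) = M/(n_e·A·√(4πDt)) · exp(−(x−vt)²/(4Dt)), with n_e·A the pore (flow) area.
Plume center vt = 0.49 × 33 = 16.17 m, so the well at 15 m is 1.17 m upgradient of the peak.
√(4πDt) = 3.864 m, giving peak height M/(n_e·A·√(4πDt)) = 9.2/(0.23 × 80 × 3.864) = 0.1294 kg/m³.
(x−vt)²/(4Dt) = (-1.17)²/(4 × 0.036 × 33) = 0.2881; exp(−0.2881) = 0.7497.
C = 0.1294 × 0.7497 = 0.0970 kg/m³.

0.0970 kg/m³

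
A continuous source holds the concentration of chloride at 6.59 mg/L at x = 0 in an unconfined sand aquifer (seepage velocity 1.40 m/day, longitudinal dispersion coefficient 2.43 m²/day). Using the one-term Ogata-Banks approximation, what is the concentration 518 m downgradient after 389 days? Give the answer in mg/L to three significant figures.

For a continuous step input, C/C₀ ≈ ½·erfc((x−vt)/(2√(Dt))).
vt = 1.40 × 389 = 544.6 m and 2√(Dt) = 2√(2.43 × 389) = 61.49 m.
Argument (x−vt)/(2√(Dt)) = (518 − 544.6)/61.49 = -0.4326; ½·erfc(-0.4326) = 0.7297.
C = 6.59 × 0.7297 = 4.81 mg/L.

4.81 mg/L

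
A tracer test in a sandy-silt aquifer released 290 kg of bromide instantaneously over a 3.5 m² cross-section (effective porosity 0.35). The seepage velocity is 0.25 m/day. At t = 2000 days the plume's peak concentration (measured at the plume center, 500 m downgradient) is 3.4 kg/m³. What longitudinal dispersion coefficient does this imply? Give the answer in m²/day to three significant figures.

0.193 m²/day

At the plume center C_max = M/(n_e·A·√(4πDt)), so D = M²/(4πt·(n_e·A·C_max)²).
n_e·A·C_max = 0.35 × 3.5 × 3.4 = 4.165 kg/m.
D = 290²/(4π × 2000 × 4.165²) = 0.193 m²/day.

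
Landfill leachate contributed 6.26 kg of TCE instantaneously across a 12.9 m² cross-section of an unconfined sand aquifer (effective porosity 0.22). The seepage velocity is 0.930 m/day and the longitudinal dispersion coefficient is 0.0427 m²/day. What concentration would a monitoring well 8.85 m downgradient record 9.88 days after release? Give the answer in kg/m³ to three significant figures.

0.895 kg/m³

For an instantaneous plane source, C(x,t) = M/(n_e·A·√(4πDt)) · exp(−(x−vt)²/(4Dt)), with n_e·A the pore (flow) area.
Plume center vt = 0.930 × 9.88 = 9.1884 m, so the well at 8.85 m is 0.3384 m upgradient of the peak.
√(4πDt) = 2.302 m, giving peak height M/(n_e·A·√(4πDt)) = 6.26/(0.22 × 12.9 × 2.302) = 0.9582 kg/m³.
(x−vt)²/(4Dt) = (-0.3384)²/(4 × 0.0427 × 9.88) = 0.06786; exp(−0.06786) = 0.9344.
C = 0.9582 × 0.9344 = 0.895 kg/m³.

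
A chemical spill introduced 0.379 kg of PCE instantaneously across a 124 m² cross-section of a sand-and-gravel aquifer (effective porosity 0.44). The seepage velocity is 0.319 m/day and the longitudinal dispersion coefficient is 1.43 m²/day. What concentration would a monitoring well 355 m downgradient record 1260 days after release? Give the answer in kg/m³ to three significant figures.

3.40e-05 kg/m³

For an instantaneous plane source, C(x,t) = M/(n_e·A·√(4πDt)) · exp(−(x−vt)²/(4Dt)), with n_e·A the pore (flow) area.
Plume center vt = 0.319 × 1260 = 401.94 m, so the well at 355 m is 46.94 m upgradient of the peak.
√(4πDt) = 150.5 m, giving peak height M/(n_e·A·√(4πDt)) = 0.379/(0.44 × 124 × 150.5) = 4.616e-05 kg/m³.
(x−vt)²/(4Dt) = (-46.94)²/(4 × 1.43 × 1260) = 0.3057; exp(−0.3057) = 0.7366.
C = 4.616e-05 × 0.7366 = 3.40e-05 kg/m³.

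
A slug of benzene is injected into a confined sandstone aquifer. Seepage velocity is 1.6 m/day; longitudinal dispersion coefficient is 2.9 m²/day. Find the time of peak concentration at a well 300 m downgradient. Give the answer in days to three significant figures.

For the 1D instantaneous-source solution, setting ∂C/∂t = 0 at fixed x gives v²t² + 2Dt − x² = 0, so t = (√(D² + v²x²) − D)/v².
√(D² + v²x²) = √(2.9² + 1.6² × 300²) = 480.0; v² = 2.56.
t = (480.0 − 2.9)/2.56 = 186 days (vs. the pure-advection estimate x/v = 188 d).

186 days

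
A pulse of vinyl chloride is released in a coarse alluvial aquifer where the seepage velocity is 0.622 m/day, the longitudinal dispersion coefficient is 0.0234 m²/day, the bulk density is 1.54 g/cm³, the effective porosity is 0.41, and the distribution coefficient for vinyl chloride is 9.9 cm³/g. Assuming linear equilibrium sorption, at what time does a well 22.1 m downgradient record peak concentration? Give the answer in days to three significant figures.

Retardation factor R = 1 + ρ_b·K_d/n = 1 + 1.54 × 9.9/0.41 = 38.19.
Sorption retards both mechanisms: v_R = v/R = 0.01629 m/day, D_R = D/R = 0.0006127 m²/day.
Peak time from v_R²t² + 2D_R t − x² = 0: t = (√(D_R² + v_R²x²) − D_R)/v_R².
√(D_R² + v_R²x²) = √(0.0006127² + 0.01629² × 22.1²) = 0.3600; v_R² = 0.0002654.
t = (0.3600 − 0.0006127)/0.0002654 = 1350 days.

1350 days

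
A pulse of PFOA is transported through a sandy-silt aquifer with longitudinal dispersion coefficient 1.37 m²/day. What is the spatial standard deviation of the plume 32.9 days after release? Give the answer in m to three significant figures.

9.49 m

Dispersive spreading gives a Gaussian with σ² = 2Dt; advection only shifts the center.
σ = √(2 × 1.37 × 32.9) = 9.49 m.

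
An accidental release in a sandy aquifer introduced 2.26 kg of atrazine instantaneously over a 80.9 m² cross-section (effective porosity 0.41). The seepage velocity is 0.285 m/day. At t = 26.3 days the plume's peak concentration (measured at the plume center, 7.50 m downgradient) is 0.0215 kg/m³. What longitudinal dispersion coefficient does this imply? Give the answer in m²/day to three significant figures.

0.0304 m²/day

At the plume center C_max = M/(n_e·A·√(4πDt)), so D = M²/(4πt·(n_e·A·C_max)²).
n_e·A·C_max = 0.41 × 80.9 × 0.0215 = 0.7131 kg/m.
D = 2.26²/(4π × 26.3 × 0.7131²) = 0.0304 m²/day.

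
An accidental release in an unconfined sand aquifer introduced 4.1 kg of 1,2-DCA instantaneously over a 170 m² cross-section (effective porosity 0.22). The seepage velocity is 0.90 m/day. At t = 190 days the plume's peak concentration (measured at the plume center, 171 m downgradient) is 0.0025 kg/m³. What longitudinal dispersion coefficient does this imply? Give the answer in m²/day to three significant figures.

0.805 m²/day

At the plume center C_max = M/(n_e·A·√(4πDt)), so D = M²/(4πt·(n_e·A·C_max)²).
n_e·A·C_max = 0.22 × 170 × 0.0025 = 0.09350 kg/m.
D = 4.1²/(4π × 190 × 0.09350²) = 0.805 m²/day.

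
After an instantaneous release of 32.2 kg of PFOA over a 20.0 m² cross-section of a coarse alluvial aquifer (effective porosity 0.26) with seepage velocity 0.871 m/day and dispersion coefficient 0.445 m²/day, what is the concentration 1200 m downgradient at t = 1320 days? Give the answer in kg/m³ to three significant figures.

0.0246 kg/m³

For an instantaneous plane source, C(x,t) = M/(n_e·A·√(4πDt)) · exp(−(x−vt)²/(4Dt)), with n_e·A the pore (flow) area.
Plume center vt = 0.871 × 1320 = 1149.72 m, so the well at 1200 m is 50.28 m downgradient of the peak.
√(4πDt) = 85.92 m, giving peak height M/(n_e·A·√(4πDt)) = 32.2/(0.26 × 20.0 × 85.92) = 0.07207 kg/m³.
(x−vt)²/(4Dt) = (50.28)²/(4 × 0.445 × 1320) = 1.076; exp(−1.076) = 0.3410.
C = 0.07207 × 0.3410 = 0.0246 kg/m³.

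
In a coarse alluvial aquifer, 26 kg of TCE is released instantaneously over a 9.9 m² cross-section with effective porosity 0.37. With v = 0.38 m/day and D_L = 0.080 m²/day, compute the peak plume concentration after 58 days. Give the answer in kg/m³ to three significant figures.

0.930 kg/m³

The peak of an instantaneous 1D plume sits at x = vt; there the Gaussian factor is 1 and C_max = M/(n_e·A·√(4πDt)), where n_e·A is the pore area the mass is dissolved in.
√(4πDt) = √(4π × 0.080 × 58) = 7.636 m, so C_max = 26/(0.37 × 9.9 × 7.636) = 0.930 kg/m³.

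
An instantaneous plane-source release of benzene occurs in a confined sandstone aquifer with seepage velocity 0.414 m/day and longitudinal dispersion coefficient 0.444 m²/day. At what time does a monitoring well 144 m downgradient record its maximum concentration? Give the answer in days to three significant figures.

For the 1D instantaneous-source solution, setting ∂C/∂t = 0 at fixed x gives v²t² + 2Dt − x² = 0, so t = (√(D² + v²x²) − D)/v².
√(D² + v²x²) = √(0.444² + 0.414² × 144²) = 59.62; v² = 0.171396.
t = (59.62 − 0.444)/0.171396 = 345 days (vs. the pure-advection estimate x/v = 348 d).

345 days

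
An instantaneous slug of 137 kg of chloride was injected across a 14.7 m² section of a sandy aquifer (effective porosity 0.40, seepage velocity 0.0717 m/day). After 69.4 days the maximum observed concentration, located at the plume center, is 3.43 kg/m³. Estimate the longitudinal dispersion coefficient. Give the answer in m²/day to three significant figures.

0.0529 m²/day

At the plume center C_max = M/(n_e·A·√(4πDt)), so D = M²/(4πt·(n_e·A·C_max)²).
n_e·A·C_max = 0.40 × 14.7 × 3.43 = 20.17 kg/m.
D = 137²/(4π × 69.4 × 20.17²) = 0.0529 m²/day.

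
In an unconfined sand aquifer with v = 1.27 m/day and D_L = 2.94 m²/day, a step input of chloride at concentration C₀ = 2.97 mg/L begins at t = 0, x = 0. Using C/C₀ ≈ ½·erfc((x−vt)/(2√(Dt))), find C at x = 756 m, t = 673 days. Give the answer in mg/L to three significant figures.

For a continuous step input, C/C₀ ≈ ½·erfc((x−vt)/(2√(Dt))).
vt = 1.27 × 673 = 854.71 m and 2√(Dt) = 2√(2.94 × 673) = 88.96 m.
Argument (x−vt)/(2√(Dt)) = (756 − 854.71)/88.96 = -1.110; ½·erfc(-1.110) = 0.9418.
C = 2.97 × 0.9418 = 2.80 mg/L.

2.80 mg/L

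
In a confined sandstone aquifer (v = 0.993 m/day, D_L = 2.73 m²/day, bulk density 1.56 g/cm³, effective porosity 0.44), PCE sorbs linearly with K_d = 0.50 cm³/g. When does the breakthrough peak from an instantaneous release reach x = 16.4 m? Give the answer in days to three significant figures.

Retardation factor R = 1 + ρ_b·K_d/n = 1 + 1.56 × 0.50/0.44 = 2.773.
Sorption retards both mechanisms: v_R = v/R = 0.3581 m/day, D_R = D/R = 0.9845 m²/day.
Peak time from v_R²t² + 2D_R t − x² = 0: t = (√(D_R² + v_R²x²) − D_R)/v_R².
√(D_R² + v_R²x²) = √(0.9845² + 0.3581² × 16.4²) = 5.955; v_R² = 0.1282.
t = (5.955 − 0.9845)/0.1282 = 38.8 days.

38.8 days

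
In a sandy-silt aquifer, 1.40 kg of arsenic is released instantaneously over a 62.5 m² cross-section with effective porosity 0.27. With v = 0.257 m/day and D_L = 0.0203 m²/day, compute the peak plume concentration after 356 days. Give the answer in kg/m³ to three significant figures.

The peak of an instantaneous 1D plume sits at x = vt; there the Gaussian factor is 1 and C_max = M/(n_e·A·√(4πDt)), where n_e·A is the pore area the mass is dissolved in.
√(4πDt) = √(4π × 0.0203 × 356) = 9.530 m, so C_max = 1.40/(0.27 × 62.5 × 9.530) = 0.00871 kg/m³.

0.00871 kg/m³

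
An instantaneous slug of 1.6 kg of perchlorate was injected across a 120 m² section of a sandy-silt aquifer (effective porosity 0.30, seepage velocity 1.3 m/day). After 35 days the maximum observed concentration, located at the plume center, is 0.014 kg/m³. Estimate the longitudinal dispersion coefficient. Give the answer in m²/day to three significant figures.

At the plume center C_max = M/(n_e·A·√(4πDt)), so D = M²/(4πt·(n_e·A·C_max)²).
n_e·A·C_max = 0.30 × 120 × 0.014 = 0.5040 kg/m.
D = 1.6²/(4π × 35 × 0.5040²) = 0.0229 m²/day.

0.0229 m²/day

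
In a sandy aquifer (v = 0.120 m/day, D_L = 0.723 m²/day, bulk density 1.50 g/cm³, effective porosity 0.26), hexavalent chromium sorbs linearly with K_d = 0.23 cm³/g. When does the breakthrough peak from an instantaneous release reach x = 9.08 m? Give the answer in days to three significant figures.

94.5 days

Retardation factor R = 1 + ρ_b·K_d/n = 1 + 1.50 × 0.23/0.26 = 2.327.
Sorption retards both mechanisms: v_R = v/R = 0.05157 m/day, D_R = D/R = 0.3107 m²/day.
Peak time from v_R²t² + 2D_R t − x² = 0: t = (√(D_R² + v_R²x²) − D_R)/v_R².
√(D_R² + v_R²x²) = √(0.3107² + 0.05157² × 9.08²) = 0.5620; v_R² = 0.002659.
t = (0.5620 − 0.3107)/0.002659 = 94.5 days.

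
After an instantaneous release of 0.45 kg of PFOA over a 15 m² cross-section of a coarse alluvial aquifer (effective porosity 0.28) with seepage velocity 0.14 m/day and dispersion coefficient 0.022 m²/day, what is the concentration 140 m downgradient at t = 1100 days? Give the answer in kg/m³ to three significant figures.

For an instantaneous plane source, C(x,t) = M/(n_e·A·√(4πDt)) · exp(−(x−vt)²/(4Dt)), with n_e·A the pore (flow) area.
Plume center vt = 0.14 × 1100 = 154 m, so the well at 140 m is 14 m upgradient of the peak.
√(4πDt) = 17.44 m, giving peak height M/(n_e·A·√(4πDt)) = 0.45/(0.28 × 15 × 17.44) = 0.006144 kg/m³.
(x−vt)²/(4Dt) = (-14)²/(4 × 0.022 × 1100) = 2.025; exp(−2.025) = 0.1320.
C = 0.006144 × 0.1320 = 0.000811 kg/m³.

0.000811 kg/m³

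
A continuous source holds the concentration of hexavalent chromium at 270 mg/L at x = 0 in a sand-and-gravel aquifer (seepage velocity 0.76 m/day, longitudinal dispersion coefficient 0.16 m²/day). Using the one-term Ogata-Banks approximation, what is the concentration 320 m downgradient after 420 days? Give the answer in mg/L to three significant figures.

For a continuous step input, C/C₀ ≈ ½·erfc((x−vt)/(2√(Dt))).
vt = 0.76 × 420 = 319.2 m and 2√(Dt) = 2√(0.16 × 420) = 16.40 m.
Argument (x−vt)/(2√(Dt)) = (320 − 319.2)/16.40 = 0.04878; ½·erfc(0.04878) = 0.4725.
C = 270 × 0.4725 = 128 mg/L.

128 mg/L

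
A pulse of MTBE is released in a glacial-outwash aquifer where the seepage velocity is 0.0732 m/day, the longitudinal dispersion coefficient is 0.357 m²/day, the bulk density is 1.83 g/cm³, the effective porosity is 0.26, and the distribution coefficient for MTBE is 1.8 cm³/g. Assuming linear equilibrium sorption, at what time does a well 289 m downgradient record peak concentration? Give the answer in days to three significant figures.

53100 days

Retardation factor R = 1 + ρ_b·K_d/n = 1 + 1.83 × 1.8/0.26 = 13.67.
Sorption retards both mechanisms: v_R = v/R = 0.005355 m/day, D_R = D/R = 0.02612 m²/day.
Peak time from v_R²t² + 2D_R t − x² = 0: t = (√(D_R² + v_R²x²) − D_R)/v_R².
√(D_R² + v_R²x²) = √(0.02612² + 0.005355² × 289²) = 1.548; v_R² = 2.868e-05.
t = (1.548 − 0.02612)/2.868e-05 = 53100 days.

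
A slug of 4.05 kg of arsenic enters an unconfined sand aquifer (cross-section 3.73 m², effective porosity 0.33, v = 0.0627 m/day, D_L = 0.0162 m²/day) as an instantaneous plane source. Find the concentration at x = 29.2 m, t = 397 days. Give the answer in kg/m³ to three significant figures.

0.178 kg/m³

For an instantaneous plane source, C(x,t) = M/(n_e·A·√(4πDt)) · exp(−(x−vt)²/(4Dt)), with n_e·A the pore (flow) area.
Plume center vt = 0.0627 × 397 = 24.8919 m, so the well at 29.2 m is 4.3081 m downgradient of the peak.
√(4πDt) = 8.990 m, giving peak height M/(n_e·A·√(4πDt)) = 4.05/(0.33 × 3.73 × 8.990) = 0.3660 kg/m³.
(x−vt)²/(4Dt) = (4.3081)²/(4 × 0.0162 × 397) = 0.7214; exp(−0.7214) = 0.4861.
C = 0.3660 × 0.4861 = 0.178 kg/m³.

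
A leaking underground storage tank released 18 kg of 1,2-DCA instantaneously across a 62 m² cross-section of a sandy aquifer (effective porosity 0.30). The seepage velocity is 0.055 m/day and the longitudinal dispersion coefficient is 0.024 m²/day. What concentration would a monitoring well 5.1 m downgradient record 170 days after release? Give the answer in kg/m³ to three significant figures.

For an instantaneous plane source, C(x,t) = M/(n_e·A·√(4πDt)) · exp(−(x−vt)²/(4Dt)), with n_e·A the pore (flow) area.
Plume center vt = 0.055 × 170 = 9.35 m, so the well at 5.1 m is 4.25 m upgradient of the peak.
√(4πDt) = 7.160 m, giving peak height M/(n_e·A·√(4πDt)) = 18/(0.30 × 62 × 7.160) = 0.1352 kg/m³.
(x−vt)²/(4Dt) = (-4.25)²/(4 × 0.024 × 170) = 1.107; exp(−1.107) = 0.3305.
C = 0.1352 × 0.3305 = 0.0447 kg/m³.

0.0447 kg/m³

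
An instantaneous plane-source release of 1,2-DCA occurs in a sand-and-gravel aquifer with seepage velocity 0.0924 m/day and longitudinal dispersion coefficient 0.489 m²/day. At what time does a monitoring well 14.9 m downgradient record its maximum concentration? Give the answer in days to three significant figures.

For the 1D instantaneous-source solution, setting ∂C/∂t = 0 at fixed x gives v²t² + 2Dt − x² = 0, so t = (√(D² + v²x²) − D)/v².
√(D² + v²x²) = √(0.489² + 0.0924² × 14.9²) = 1.461; v² = 0.00853776.
t = (1.461 − 0.489)/0.00853776 = 114 days (vs. the pure-advection estimate x/v = 161 d).

114 days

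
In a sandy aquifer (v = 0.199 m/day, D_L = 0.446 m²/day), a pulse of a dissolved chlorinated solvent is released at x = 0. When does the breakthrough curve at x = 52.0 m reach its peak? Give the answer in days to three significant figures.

250 days

For the 1D instantaneous-source solution, setting ∂C/∂t = 0 at fixed x gives v²t² + 2Dt − x² = 0, so t = (√(D² + v²x²) − D)/v².
√(D² + v²x²) = √(0.446² + 0.199² × 52.0²) = 10.36; v² = 0.039601.
t = (10.36 − 0.446)/0.039601 = 250 days (vs. the pure-advection estimate x/v = 261 d).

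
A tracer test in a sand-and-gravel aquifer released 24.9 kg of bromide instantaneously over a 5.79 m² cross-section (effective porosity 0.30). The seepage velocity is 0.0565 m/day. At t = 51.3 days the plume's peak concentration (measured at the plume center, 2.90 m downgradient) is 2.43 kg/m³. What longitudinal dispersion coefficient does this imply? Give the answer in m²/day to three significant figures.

At the plume center C_max = M/(n_e·A·√(4πDt)), so D = M²/(4πt·(n_e·A·C_max)²).
n_e·A·C_max = 0.30 × 5.79 × 2.43 = 4.221 kg/m.
D = 24.9²/(4π × 51.3 × 4.221²) = 0.0540 m²/day.

0.0540 m²/day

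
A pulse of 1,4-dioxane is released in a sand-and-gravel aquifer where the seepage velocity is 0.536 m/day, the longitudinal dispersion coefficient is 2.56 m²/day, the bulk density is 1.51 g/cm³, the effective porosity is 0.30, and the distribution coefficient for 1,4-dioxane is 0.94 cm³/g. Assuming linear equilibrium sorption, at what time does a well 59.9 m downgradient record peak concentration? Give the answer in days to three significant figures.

591 days

Retardation factor R = 1 + ρ_b·K_d/n = 1 + 1.51 × 0.94/0.30 = 5.731.
Sorption retards both mechanisms: v_R = v/R = 0.09353 m/day, D_R = D/R = 0.4467 m²/day.
Peak time from v_R²t² + 2D_R t − x² = 0: t = (√(D_R² + v_R²x²) − D_R)/v_R².
√(D_R² + v_R²x²) = √(0.4467² + 0.09353² × 59.9²) = 5.620; v_R² = 0.008748.
t = (5.620 − 0.4467)/0.008748 = 591 days.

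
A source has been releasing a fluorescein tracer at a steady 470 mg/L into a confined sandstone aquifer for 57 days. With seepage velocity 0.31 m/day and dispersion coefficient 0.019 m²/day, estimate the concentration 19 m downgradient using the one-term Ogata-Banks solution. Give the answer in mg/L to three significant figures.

86.0 mg/L

For a continuous step input, C/C₀ ≈ ½·erfc((x−vt)/(2√(Dt))).
vt = 0.31 × 57 = 17.67 m and 2√(Dt) = 2√(0.019 × 57) = 2.081 m.
Argument (x−vt)/(2√(Dt)) = (19 − 17.67)/2.081 = 0.6391; ½·erfc(0.6391) = 0.1830.
C = 470 × 0.1830 = 86.0 mg/L.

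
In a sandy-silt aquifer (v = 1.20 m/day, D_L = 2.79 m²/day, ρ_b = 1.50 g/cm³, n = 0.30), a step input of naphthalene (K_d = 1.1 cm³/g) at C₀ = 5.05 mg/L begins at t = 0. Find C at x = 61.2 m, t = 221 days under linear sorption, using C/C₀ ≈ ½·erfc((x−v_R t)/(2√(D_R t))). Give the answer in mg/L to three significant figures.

0.350 mg/L

Retardation factor R = 1 + ρ_b·K_d/n = 1 + 1.50 × 1.1/0.30 = 6.500.
Sorption retards both mechanisms: v_R = v/R = 0.1846 m/day, D_R = D/R = 0.4292 m²/day.
v_R·t = 0.1846 × 221 = 40.7966 m; 2√(D_R t) = 19.48 m; argument = (61.2 − 40.7966)/19.48 = 1.047.
C = C₀ × ½·erfc(1.047) = 5.05 × 0.06935 = 0.350 mg/L.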